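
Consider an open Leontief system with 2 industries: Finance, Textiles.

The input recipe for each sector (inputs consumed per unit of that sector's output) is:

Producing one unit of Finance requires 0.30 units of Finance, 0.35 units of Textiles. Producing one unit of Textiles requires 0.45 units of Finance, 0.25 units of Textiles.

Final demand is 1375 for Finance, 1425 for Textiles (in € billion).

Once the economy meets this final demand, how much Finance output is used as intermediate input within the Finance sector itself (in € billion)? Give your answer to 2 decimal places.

z_FF = 1365.31

I − A =
  [   0.70    -0.45]
  [  -0.35     0.75]
det(I−A) = (0.70)(0.75) − (-0.45)(-0.35) = 0.3675
adj(I−A) = [[0.75, 0.45], [0.35, 0.70]]
(I − A)⁻¹ = adj(I−A) / det(I−A) ≈
  [   2.0408     1.2245]
  [   0.9524     1.9048]
First solve x = (I − A)⁻¹ d = adj(I−A)·d / det(I−A); in particular x_F = (0.75·1375 + 0.45·1425) / 0.3675 = 1672.50 / 0.3675 ≈ 4551.0204.
Intermediate flow from F to F: z_FF = a_FF · x_F = 0.30 × 1672.50 / 0.3675 = 501.75 / 0.3675 ≈ 1365.31.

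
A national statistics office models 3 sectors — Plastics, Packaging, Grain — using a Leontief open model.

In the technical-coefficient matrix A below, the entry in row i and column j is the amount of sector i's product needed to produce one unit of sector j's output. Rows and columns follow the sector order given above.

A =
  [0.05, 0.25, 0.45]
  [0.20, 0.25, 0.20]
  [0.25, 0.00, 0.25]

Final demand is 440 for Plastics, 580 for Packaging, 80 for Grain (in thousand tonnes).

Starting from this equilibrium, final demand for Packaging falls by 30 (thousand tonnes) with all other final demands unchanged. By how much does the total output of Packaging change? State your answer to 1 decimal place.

I − A =
  [   0.95    -0.25    -0.45]
  [  -0.20     0.75    -0.20]
  [  -0.25     0.00     0.75]
Cofactors of I−A, C_ij = (−1)^(i+j)·(minor ij) (rows/columns in the sector order above):
  C_11 = (0.75)(0.75) − (-0.20)(0.00) = 0.5625
  C_12 = −[(-0.20)(0.75) − (-0.20)(-0.25)] = 0.2000
  C_13 = (-0.20)(0.00) − (0.75)(-0.25) = 0.1875
  C_21 = −[(-0.25)(0.75) − (-0.45)(0.00)] = 0.1875
  C_22 = (0.95)(0.75) − (-0.45)(-0.25) = 0.6000
  C_23 = −[(0.95)(0.00) − (-0.25)(-0.25)] = 0.0625
  C_31 = (-0.25)(-0.20) − (-0.45)(0.75) = 0.3875
  C_32 = −[(0.95)(-0.20) − (-0.45)(-0.20)] = 0.2800
  C_33 = (0.95)(0.75) − (-0.25)(-0.20) = 0.6625
det(I−A) = Σ_j (I−A)_1j·C_1j = (0.95)(0.5625) + (-0.25)(0.2000) + (-0.45)(0.1875) = 0.4000
adj(I−A) = Cᵀ =
  [ 0.5625   0.1875   0.3875]
  [ 0.2000   0.6000   0.2800]
  [ 0.1875   0.0625   0.6625]
(I − A)⁻¹ = adj(I−A) / det(I−A) ≈
  [   1.4063     0.4688     0.9688]
  [   0.5000     1.5000     0.7000]
  [   0.4688     0.1563     1.6563]
Δx = (I − A)⁻¹ Δd with Δd having -30 in the Packaging component and 0 elsewhere.
So Δx_2 = L_22 · (-30), where L_22 = adj(I−A)_22 / det(I−A) = 0.6000 / 0.4000.
Δx_2 = 0.6000 × (-30) / 0.4000 = -18.00 / 0.4000 = -45.0.

Δx_2 = -45.0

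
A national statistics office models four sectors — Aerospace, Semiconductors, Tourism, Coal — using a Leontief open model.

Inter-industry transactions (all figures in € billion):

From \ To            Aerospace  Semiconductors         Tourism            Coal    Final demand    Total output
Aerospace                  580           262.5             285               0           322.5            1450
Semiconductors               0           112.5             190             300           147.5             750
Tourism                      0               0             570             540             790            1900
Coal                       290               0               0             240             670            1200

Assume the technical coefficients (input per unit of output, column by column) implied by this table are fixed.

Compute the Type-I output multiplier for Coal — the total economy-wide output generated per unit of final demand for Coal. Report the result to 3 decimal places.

Technical coefficients a_ij = z_ij / X_j:
  a_11 = 580/1450 = 0.40, a_21 = 0/1450 = 0.00, a_31 = 0/1450 = 0.00, a_41 = 290/1450 = 0.20
  a_12 = 262.5/750 = 0.35, a_22 = 112.5/750 = 0.15, a_32 = 0/750 = 0.00, a_42 = 0/750 = 0.00
  a_13 = 285/1900 = 0.15, a_23 = 190/1900 = 0.10, a_33 = 570/1900 = 0.30, a_43 = 0/1900 = 0.00
  a_14 = 0/1200 = 0.00, a_24 = 300/1200 = 0.25, a_34 = 540/1200 = 0.45, a_44 = 240/1200 = 0.20
I − A =
  [   0.60    -0.35    -0.15     0.00]
  [   0.00     0.85    -0.10    -0.25]
  [   0.00     0.00     0.70    -0.45]
  [  -0.20     0.00     0.00     0.80]
Compute the cofactors C_ij = (−1)^(i+j)·(3×3 minor ij) of I−A; the adjugate is their transpose:
adj(I−A) = Cᵀ =
  [ 0.476000   0.196000   0.130000   0.134375]
  [ 0.044000   0.322500   0.055500   0.132000]
  [ 0.076500   0.031500   0.390500   0.229500]
  [ 0.119000   0.049000   0.032500   0.357000]
det(I−A) = Σ_j (I−A)_1j·C_1j = (0.60)(0.476000) + (-0.35)(0.044000) + (-0.15)(0.076500) + (0.00)(0.119000) = 0.258725
(I − A)⁻¹ = adj(I−A) / det(I−A) ≈
  [   1.8398     0.7576     0.5025     0.5194]
  [   0.1701     1.2465     0.2145     0.5102]
  [   0.2957     0.1218     1.5093     0.8870]
  [   0.4599     0.1894     0.1256     1.3798]
The output multiplier for sector j is the column-j sum of the Leontief inverse (I − A)⁻¹ = adj(I−A) / det(I−A).
Column 4 of adj(I−A): (0.134375, 0.132000, 0.229500, 0.357000); det(I−A) = 0.258725.
m_4 = (0.134375 + 0.132000 + 0.229500 + 0.357000) / 0.258725 = 0.852875 / 0.258725 ≈ 3.296.

m_4 = 3.296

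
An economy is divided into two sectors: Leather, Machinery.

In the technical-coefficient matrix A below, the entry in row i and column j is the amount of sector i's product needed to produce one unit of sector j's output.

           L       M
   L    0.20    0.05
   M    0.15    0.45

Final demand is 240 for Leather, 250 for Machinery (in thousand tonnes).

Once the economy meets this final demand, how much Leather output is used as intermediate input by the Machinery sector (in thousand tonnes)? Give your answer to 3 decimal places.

I − A =
  [   0.80    -0.05]
  [  -0.15     0.55]
det(I−A) = (0.80)(0.55) − (-0.05)(-0.15) = 0.4325
adj(I−A) = [[0.55, 0.05], [0.15, 0.80]]
(I − A)⁻¹ = adj(I−A) / det(I−A) ≈
  [   1.2717     0.1156]
  [   0.3468     1.8497]
First solve x = (I − A)⁻¹ d = adj(I−A)·d / det(I−A); in particular x_M = (0.15·240 + 0.80·250) / 0.4325 = 236.00 / 0.4325 ≈ 545.66474.
Intermediate flow from L to M: z_LM = a_LM · x_M = 0.05 × 236.00 / 0.4325 = 11.80 / 0.4325 ≈ 27.283.

z_LM = 27.283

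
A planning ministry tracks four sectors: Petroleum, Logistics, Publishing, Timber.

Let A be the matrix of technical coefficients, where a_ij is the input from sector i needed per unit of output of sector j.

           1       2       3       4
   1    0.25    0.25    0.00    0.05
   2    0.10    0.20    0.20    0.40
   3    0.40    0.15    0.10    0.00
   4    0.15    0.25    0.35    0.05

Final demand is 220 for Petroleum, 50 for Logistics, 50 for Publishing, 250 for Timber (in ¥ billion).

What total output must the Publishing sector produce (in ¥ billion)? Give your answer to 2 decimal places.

I − A =
  [   0.75    -0.25     0.00    -0.05]
  [  -0.10     0.80    -0.20    -0.40]
  [  -0.40    -0.15     0.90     0.00]
  [  -0.15    -0.25    -0.35     0.95]
Compute the cofactors C_ij = (−1)^(i+j)·(3×3 minor ij) of I−A; the adjugate is their transpose:
adj(I−A) = Cᵀ =
  [ 0.544500   0.227625   0.099000   0.124500]
  [ 0.271500   0.627500   0.247750   0.278500]
  [ 0.287250   0.205750   0.449000   0.101750]
  [ 0.263250   0.276875   0.246250   0.475000]
det(I−A) = Σ_j (I−A)_1j·C_1j = (0.75)(0.544500) + (-0.25)(0.271500) + (0.00)(0.287250) + (-0.05)(0.263250) = 0.3273375
(I − A)⁻¹ = adj(I−A) / det(I−A) ≈
  [   1.6634     0.6954     0.3024     0.3803]
  [   0.8294     1.9170     0.7569     0.8508]
  [   0.8775     0.6286     1.3717     0.3108]
  [   0.8042     0.8458     0.7523     1.4511]
x = (I − A)⁻¹ d = adj(I−A)·d / det(I−A), with det(I−A) = 0.3273375:
  x_1 = (0.544500·220 + 0.227625·50 + 0.099000·50 + 0.124500·250) / 0.3273375 = 167.24625 / 0.3273375 ≈ 510.93
  x_2 = (0.271500·220 + 0.627500·50 + 0.247750·50 + 0.278500·250) / 0.3273375 = 173.1175 / 0.3273375 ≈ 528.87
  x_3 = (0.287250·220 + 0.205750·50 + 0.449000·50 + 0.101750·250) / 0.3273375 = 121.37 / 0.3273375 ≈ 370.78
  x_4 = (0.263250·220 + 0.276875·50 + 0.246250·50 + 0.475000·250) / 0.3273375 = 202.82125 / 0.3273375 ≈ 619.61

x_3 = 370.78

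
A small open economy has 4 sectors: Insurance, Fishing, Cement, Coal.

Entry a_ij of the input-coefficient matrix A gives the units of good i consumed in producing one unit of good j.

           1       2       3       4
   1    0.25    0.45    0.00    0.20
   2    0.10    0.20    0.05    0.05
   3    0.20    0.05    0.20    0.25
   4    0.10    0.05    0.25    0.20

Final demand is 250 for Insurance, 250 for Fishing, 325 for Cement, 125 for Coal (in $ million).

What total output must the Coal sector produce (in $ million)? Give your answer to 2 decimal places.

x_4 = 531.95

I − A =
  [   0.75    -0.45     0.00    -0.20]
  [  -0.10     0.80    -0.05    -0.05]
  [  -0.20    -0.05     0.80    -0.25]
  [  -0.10    -0.05    -0.25     0.80]
Compute the cofactors C_ij = (−1)^(i+j)·(3×3 minor ij) of I−A; the adjugate is their transpose:
adj(I−A) = Cᵀ =
  [ 0.456750   0.270375   0.064125   0.151125]
  [ 0.073500   0.407125   0.043375   0.057375]
  [ 0.153000   0.123625   0.422875   0.178125]
  [ 0.109500   0.097875   0.142875   0.437625]
det(I−A) = Σ_j (I−A)_1j·C_1j = (0.75)(0.456750) + (-0.45)(0.073500) + (0.00)(0.153000) + (-0.20)(0.109500) = 0.2875875
(I − A)⁻¹ = adj(I−A) / det(I−A) ≈
  [   1.5882     0.9401     0.2230     0.5255]
  [   0.2556     1.4157     0.1508     0.1995]
  [   0.5320     0.4299     1.4704     0.6194]
  [   0.3808     0.3403     0.4968     1.5217]
x = (I − A)⁻¹ d = adj(I−A)·d / det(I−A), with det(I−A) = 0.2875875:
  x_1 = (0.456750·250 + 0.270375·250 + 0.064125·325 + 0.151125·125) / 0.2875875 = 221.5125 / 0.2875875 ≈ 770.24
  x_2 = (0.073500·250 + 0.407125·250 + 0.043375·325 + 0.057375·125) / 0.2875875 = 141.425 / 0.2875875 ≈ 491.76
  x_3 = (0.153000·250 + 0.123625·250 + 0.422875·325 + 0.178125·125) / 0.2875875 = 228.85625 / 0.2875875 ≈ 795.78
  x_4 = (0.109500·250 + 0.097875·250 + 0.142875·325 + 0.437625·125) / 0.2875875 = 152.98125 / 0.2875875 ≈ 531.95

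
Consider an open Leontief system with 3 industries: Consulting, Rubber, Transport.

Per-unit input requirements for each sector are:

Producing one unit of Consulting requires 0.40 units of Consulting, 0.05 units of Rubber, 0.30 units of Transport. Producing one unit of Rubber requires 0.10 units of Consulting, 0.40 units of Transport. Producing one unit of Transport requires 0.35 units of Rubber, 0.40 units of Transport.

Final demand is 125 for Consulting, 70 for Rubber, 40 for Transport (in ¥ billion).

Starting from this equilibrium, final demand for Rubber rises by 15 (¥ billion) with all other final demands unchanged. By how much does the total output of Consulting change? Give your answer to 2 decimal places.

I − A =
  [   0.60    -0.10     0.00]
  [  -0.05     1.00    -0.35]
  [  -0.30    -0.40     0.60]
Cofactors of I−A, C_ij = (−1)^(i+j)·(minor ij) (rows/columns in the sector order above):
  C_11 = (1.00)(0.60) − (-0.35)(-0.40) = 0.4600
  C_12 = −[(-0.05)(0.60) − (-0.35)(-0.30)] = 0.1350
  C_13 = (-0.05)(-0.40) − (1.00)(-0.30) = 0.3200
  C_21 = −[(-0.10)(0.60) − (0.00)(-0.40)] = 0.0600
  C_22 = (0.60)(0.60) − (0.00)(-0.30) = 0.3600
  C_23 = −[(0.60)(-0.40) − (-0.10)(-0.30)] = 0.2700
  C_31 = (-0.10)(-0.35) − (0.00)(1.00) = 0.0350
  C_32 = −[(0.60)(-0.35) − (0.00)(-0.05)] = 0.2100
  C_33 = (0.60)(1.00) − (-0.10)(-0.05) = 0.5950
det(I−A) = Σ_j (I−A)_1j·C_1j = (0.60)(0.4600) + (-0.10)(0.1350) + (0.00)(0.3200) = 0.2625
adj(I−A) = Cᵀ =
  [ 0.4600   0.0600   0.0350]
  [ 0.1350   0.3600   0.2100]
  [ 0.3200   0.2700   0.5950]
(I − A)⁻¹ = adj(I−A) / det(I−A) ≈
  [   1.7524     0.2286     0.1333]
  [   0.5143     1.3714     0.8000]
  [   1.2190     1.0286     2.2667]
Δx = (I − A)⁻¹ Δd with Δd having +15 in the Rubber component and 0 elsewhere.
So Δx_C = L_CR · (+15), where L_CR = adj(I−A)_CR / det(I−A) = 0.0600 / 0.2625.
Δx_C = 0.0600 × (+15) / 0.2625 = 0.90 / 0.2625 ≈ 3.43.

Δx_C = 3.43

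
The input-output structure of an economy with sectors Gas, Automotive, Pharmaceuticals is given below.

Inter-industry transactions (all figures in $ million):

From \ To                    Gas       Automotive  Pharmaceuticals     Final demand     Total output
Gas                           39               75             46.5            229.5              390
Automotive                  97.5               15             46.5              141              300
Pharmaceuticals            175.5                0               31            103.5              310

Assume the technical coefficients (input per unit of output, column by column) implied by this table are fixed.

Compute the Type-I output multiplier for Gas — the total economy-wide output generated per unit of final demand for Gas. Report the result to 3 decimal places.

m_G = 2.491

Technical coefficients a_ij = z_ij / X_j:
  a_GG = 39/390 = 0.10, a_AG = 97.5/390 = 0.25, a_PG = 175.5/390 = 0.45
  a_GA = 75/300 = 0.25, a_AA = 15/300 = 0.05, a_PA = 0/300 = 0.00
  a_GP = 46.5/310 = 0.15, a_AP = 46.5/310 = 0.15, a_PP = 31/310 = 0.10
I − A =
  [   0.90    -0.25    -0.15]
  [  -0.25     0.95    -0.15]
  [  -0.45     0.00     0.90]
Cofactors of I−A, C_ij = (−1)^(i+j)·(minor ij) (rows/columns in the sector order above):
  C_11 = (0.95)(0.90) − (-0.15)(0.00) = 0.8550
  C_12 = −[(-0.25)(0.90) − (-0.15)(-0.45)] = 0.2925
  C_13 = (-0.25)(0.00) − (0.95)(-0.45) = 0.4275
  C_21 = −[(-0.25)(0.90) − (-0.15)(0.00)] = 0.2250
  C_22 = (0.90)(0.90) − (-0.15)(-0.45) = 0.7425
  C_23 = −[(0.90)(0.00) − (-0.25)(-0.45)] = 0.1125
  C_31 = (-0.25)(-0.15) − (-0.15)(0.95) = 0.1800
  C_32 = −[(0.90)(-0.15) − (-0.15)(-0.25)] = 0.1725
  C_33 = (0.90)(0.95) − (-0.25)(-0.25) = 0.7925
det(I−A) = Σ_j (I−A)_1j·C_1j = (0.90)(0.8550) + (-0.25)(0.2925) + (-0.15)(0.4275) = 0.63225
adj(I−A) = Cᵀ =
  [ 0.8550   0.2250   0.1800]
  [ 0.2925   0.7425   0.1725]
  [ 0.4275   0.1125   0.7925]
(I − A)⁻¹ = adj(I−A) / det(I−A) ≈
  [   1.3523     0.3559     0.2847]
  [   0.4626     1.1744     0.2728]
  [   0.6762     0.1779     1.2535]
The output multiplier for sector j is the column-j sum of the Leontief inverse (I − A)⁻¹ = adj(I−A) / det(I−A).
Column G of adj(I−A): (0.8550, 0.2925, 0.4275); det(I−A) = 0.63225.
m_G = (0.8550 + 0.2925 + 0.4275) / 0.63225 = 1.575 / 0.63225 ≈ 2.491.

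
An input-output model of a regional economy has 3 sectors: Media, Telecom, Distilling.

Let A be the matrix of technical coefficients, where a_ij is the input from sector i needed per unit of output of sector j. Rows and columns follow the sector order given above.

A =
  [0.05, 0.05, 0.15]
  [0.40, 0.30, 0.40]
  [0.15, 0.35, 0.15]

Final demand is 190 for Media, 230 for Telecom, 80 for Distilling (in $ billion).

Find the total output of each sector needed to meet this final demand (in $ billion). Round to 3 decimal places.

I − A =
  [   0.95    -0.05    -0.15]
  [  -0.40     0.70    -0.40]
  [  -0.15    -0.35     0.85]
Cofactors of I−A, C_ij = (−1)^(i+j)·(minor ij) (rows/columns in the sector order above):
  C_11 = (0.70)(0.85) − (-0.40)(-0.35) = 0.4550
  C_12 = −[(-0.40)(0.85) − (-0.40)(-0.15)] = 0.4000
  C_13 = (-0.40)(-0.35) − (0.70)(-0.15) = 0.2450
  C_21 = −[(-0.05)(0.85) − (-0.15)(-0.35)] = 0.0950
  C_22 = (0.95)(0.85) − (-0.15)(-0.15) = 0.7850
  C_23 = −[(0.95)(-0.35) − (-0.05)(-0.15)] = 0.3400
  C_31 = (-0.05)(-0.40) − (-0.15)(0.70) = 0.1250
  C_32 = −[(0.95)(-0.40) − (-0.15)(-0.40)] = 0.4400
  C_33 = (0.95)(0.70) − (-0.05)(-0.40) = 0.6450
det(I−A) = Σ_j (I−A)_1j·C_1j = (0.95)(0.4550) + (-0.05)(0.4000) + (-0.15)(0.2450) = 0.3755
adj(I−A) = Cᵀ =
  [ 0.4550   0.0950   0.1250]
  [ 0.4000   0.7850   0.4400]
  [ 0.2450   0.3400   0.6450]
(I − A)⁻¹ = adj(I−A) / det(I−A) ≈
  [   1.2117     0.2530     0.3329]
  [   1.0652     2.0905     1.1718]
  [   0.6525     0.9055     1.7177]
x = (I − A)⁻¹ d = adj(I−A)·d / det(I−A), with det(I−A) = 0.3755:
  x_1 = (0.4550·190 + 0.0950·230 + 0.1250·80) / 0.3755 = 118.30 / 0.3755 ≈ 315.047
  x_2 = (0.4000·190 + 0.7850·230 + 0.4400·80) / 0.3755 = 291.75 / 0.3755 ≈ 776.964
  x_3 = (0.2450·190 + 0.3400·230 + 0.6450·80) / 0.3755 = 176.35 / 0.3755 ≈ 469.640

x_1 = 315.047, x_2 = 776.964, x_3 = 469.640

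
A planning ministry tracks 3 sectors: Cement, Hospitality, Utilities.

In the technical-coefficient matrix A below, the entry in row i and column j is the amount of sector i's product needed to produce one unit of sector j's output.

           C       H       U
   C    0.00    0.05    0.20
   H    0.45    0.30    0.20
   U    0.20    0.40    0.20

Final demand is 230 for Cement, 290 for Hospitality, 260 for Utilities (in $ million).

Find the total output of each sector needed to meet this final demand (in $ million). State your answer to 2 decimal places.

I − A =
  [   1.00    -0.05    -0.20]
  [  -0.45     0.70    -0.20]
  [  -0.20    -0.40     0.80]
Cofactors of I−A, C_ij = (−1)^(i+j)·(minor ij) (rows/columns in the sector order above):
  C_11 = (0.70)(0.80) − (-0.20)(-0.40) = 0.4800
  C_12 = −[(-0.45)(0.80) − (-0.20)(-0.20)] = 0.4000
  C_13 = (-0.45)(-0.40) − (0.70)(-0.20) = 0.3200
  C_21 = −[(-0.05)(0.80) − (-0.20)(-0.40)] = 0.1200
  C_22 = (1.00)(0.80) − (-0.20)(-0.20) = 0.7600
  C_23 = −[(1.00)(-0.40) − (-0.05)(-0.20)] = 0.4100
  C_31 = (-0.05)(-0.20) − (-0.20)(0.70) = 0.1500
  C_32 = −[(1.00)(-0.20) − (-0.20)(-0.45)] = 0.2900
  C_33 = (1.00)(0.70) − (-0.05)(-0.45) = 0.6775
det(I−A) = Σ_j (I−A)_1j·C_1j = (1.00)(0.4800) + (-0.05)(0.4000) + (-0.20)(0.3200) = 0.3960
adj(I−A) = Cᵀ =
  [ 0.4800   0.1200   0.1500]
  [ 0.4000   0.7600   0.2900]
  [ 0.3200   0.4100   0.6775]
(I − A)⁻¹ = adj(I−A) / det(I−A) ≈
  [   1.2121     0.3030     0.3788]
  [   1.0101     1.9192     0.7323]
  [   0.8081     1.0354     1.7109]
x = (I − A)⁻¹ d = adj(I−A)·d / det(I−A), with det(I−A) = 0.3960:
  x_C = (0.4800·230 + 0.1200·290 + 0.1500·260) / 0.3960 = 184.20 / 0.3960 ≈ 465.15
  x_H = (0.4000·230 + 0.7600·290 + 0.2900·260) / 0.3960 = 387.80 / 0.3960 ≈ 979.29
  x_U = (0.3200·230 + 0.4100·290 + 0.6775·260) / 0.3960 = 368.65 / 0.3960 ≈ 930.93

x_C = 465.15, x_H = 979.29, x_U = 930.93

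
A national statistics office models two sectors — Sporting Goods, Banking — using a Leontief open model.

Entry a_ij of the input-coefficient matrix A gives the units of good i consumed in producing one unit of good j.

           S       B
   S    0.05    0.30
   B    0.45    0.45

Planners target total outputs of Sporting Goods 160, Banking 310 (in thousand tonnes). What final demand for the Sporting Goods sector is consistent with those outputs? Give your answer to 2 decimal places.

d_S = 59.00

I − A =
  [   0.95    -0.30]
  [  -0.45     0.55]
d = (I − A) x:
  d_S = (+0.95)·160 + (-0.30)·310 = 59.00
  d_B = (-0.45)·160 + (+0.55)·310 = 98.50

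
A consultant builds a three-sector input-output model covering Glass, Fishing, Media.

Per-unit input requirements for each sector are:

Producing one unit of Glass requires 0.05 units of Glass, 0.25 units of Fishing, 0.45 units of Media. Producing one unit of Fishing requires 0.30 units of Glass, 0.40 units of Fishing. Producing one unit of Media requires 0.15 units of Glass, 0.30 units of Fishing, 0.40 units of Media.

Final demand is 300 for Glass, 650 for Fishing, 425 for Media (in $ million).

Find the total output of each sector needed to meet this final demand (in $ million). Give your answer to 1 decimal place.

x_1 = 1395.8, x_2 = 2542.5, x_3 = 1755.2

I − A =
  [   0.95    -0.30    -0.15]
  [  -0.25     0.60    -0.30]
  [  -0.45     0.00     0.60]
Cofactors of I−A, C_ij = (−1)^(i+j)·(minor ij) (rows/columns in the sector order above):
  C_11 = (0.60)(0.60) − (-0.30)(0.00) = 0.3600
  C_12 = −[(-0.25)(0.60) − (-0.30)(-0.45)] = 0.2850
  C_13 = (-0.25)(0.00) − (0.60)(-0.45) = 0.2700
  C_21 = −[(-0.30)(0.60) − (-0.15)(0.00)] = 0.1800
  C_22 = (0.95)(0.60) − (-0.15)(-0.45) = 0.5025
  C_23 = −[(0.95)(0.00) − (-0.30)(-0.45)] = 0.1350
  C_31 = (-0.30)(-0.30) − (-0.15)(0.60) = 0.1800
  C_32 = −[(0.95)(-0.30) − (-0.15)(-0.25)] = 0.3225
  C_33 = (0.95)(0.60) − (-0.30)(-0.25) = 0.4950
det(I−A) = Σ_j (I−A)_1j·C_1j = (0.95)(0.3600) + (-0.30)(0.2850) + (-0.15)(0.2700) = 0.2160
adj(I−A) = Cᵀ =
  [ 0.3600   0.1800   0.1800]
  [ 0.2850   0.5025   0.3225]
  [ 0.2700   0.1350   0.4950]
(I − A)⁻¹ = adj(I−A) / det(I−A) ≈
  [   1.6667     0.8333     0.8333]
  [   1.3194     2.3264     1.4931]
  [   1.2500     0.6250     2.2917]
x = (I − A)⁻¹ d = adj(I−A)·d / det(I−A), with det(I−A) = 0.2160:
  x_1 = (0.3600·300 + 0.1800·650 + 0.1800·425) / 0.2160 = 301.50 / 0.2160 ≈ 1395.8
  x_2 = (0.2850·300 + 0.5025·650 + 0.3225·425) / 0.2160 = 549.1875 / 0.2160 ≈ 2542.5
  x_3 = (0.2700·300 + 0.1350·650 + 0.4950·425) / 0.2160 = 379.125 / 0.2160 ≈ 1755.2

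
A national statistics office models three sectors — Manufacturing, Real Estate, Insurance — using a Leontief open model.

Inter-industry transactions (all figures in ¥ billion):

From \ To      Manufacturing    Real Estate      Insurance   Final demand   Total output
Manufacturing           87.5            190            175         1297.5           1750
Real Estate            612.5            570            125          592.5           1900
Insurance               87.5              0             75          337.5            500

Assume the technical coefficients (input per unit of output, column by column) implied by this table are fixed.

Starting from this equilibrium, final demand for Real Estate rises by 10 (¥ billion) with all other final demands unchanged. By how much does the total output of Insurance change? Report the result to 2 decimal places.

Δx_3 = 0.10

Technical coefficients a_ij = z_ij / X_j:
  a_11 = 87.5/1750 = 0.05, a_21 = 612.5/1750 = 0.35, a_31 = 87.5/1750 = 0.05
  a_12 = 190/1900 = 0.10, a_22 = 570/1900 = 0.30, a_32 = 0/1900 = 0.00
  a_13 = 175/500 = 0.35, a_23 = 125/500 = 0.25, a_33 = 75/500 = 0.15
I − A =
  [   0.95    -0.10    -0.35]
  [  -0.35     0.70    -0.25]
  [  -0.05     0.00     0.85]
Cofactors of I−A, C_ij = (−1)^(i+j)·(minor ij) (rows/columns in the sector order above):
  C_11 = (0.70)(0.85) − (-0.25)(0.00) = 0.5950
  C_12 = −[(-0.35)(0.85) − (-0.25)(-0.05)] = 0.3100
  C_13 = (-0.35)(0.00) − (0.70)(-0.05) = 0.0350
  C_21 = −[(-0.10)(0.85) − (-0.35)(0.00)] = 0.0850
  C_22 = (0.95)(0.85) − (-0.35)(-0.05) = 0.7900
  C_23 = −[(0.95)(0.00) − (-0.10)(-0.05)] = 0.0050
  C_31 = (-0.10)(-0.25) − (-0.35)(0.70) = 0.2700
  C_32 = −[(0.95)(-0.25) − (-0.35)(-0.35)] = 0.3600
  C_33 = (0.95)(0.70) − (-0.10)(-0.35) = 0.6300
det(I−A) = Σ_j (I−A)_1j·C_1j = (0.95)(0.5950) + (-0.10)(0.3100) + (-0.35)(0.0350) = 0.5220
adj(I−A) = Cᵀ =
  [ 0.5950   0.0850   0.2700]
  [ 0.3100   0.7900   0.3600]
  [ 0.0350   0.0050   0.6300]
(I − A)⁻¹ = adj(I−A) / det(I−A) ≈
  [   1.1398     0.1628     0.5172]
  [   0.5939     1.5134     0.6897]
  [   0.0670     0.0096     1.2069]
Δx = (I − A)⁻¹ Δd with Δd having +10 in the Real Estate component and 0 elsewhere.
So Δx_3 = L_32 · (+10), where L_32 = adj(I−A)_32 / det(I−A) = 0.0050 / 0.5220.
Δx_3 = 0.0050 × (+10) / 0.5220 = 0.05 / 0.5220 ≈ 0.10.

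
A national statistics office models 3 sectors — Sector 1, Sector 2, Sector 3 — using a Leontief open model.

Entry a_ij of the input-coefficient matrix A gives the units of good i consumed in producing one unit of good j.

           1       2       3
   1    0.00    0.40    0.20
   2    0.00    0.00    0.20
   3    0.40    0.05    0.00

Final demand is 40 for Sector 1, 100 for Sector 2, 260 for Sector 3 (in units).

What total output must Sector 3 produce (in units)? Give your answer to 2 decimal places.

x_3 = 338.27

I − A =
  [   1.00    -0.40    -0.20]
  [   0.00     1.00    -0.20]
  [  -0.40    -0.05     1.00]
Cofactors of I−A, C_ij = (−1)^(i+j)·(minor ij) (rows/columns in the sector order above):
  C_11 = (1.00)(1.00) − (-0.20)(-0.05) = 0.9900
  C_12 = −[(0.00)(1.00) − (-0.20)(-0.40)] = 0.0800
  C_13 = (0.00)(-0.05) − (1.00)(-0.40) = 0.4000
  C_21 = −[(-0.40)(1.00) − (-0.20)(-0.05)] = 0.4100
  C_22 = (1.00)(1.00) − (-0.20)(-0.40) = 0.9200
  C_23 = −[(1.00)(-0.05) − (-0.40)(-0.40)] = 0.2100
  C_31 = (-0.40)(-0.20) − (-0.20)(1.00) = 0.2800
  C_32 = −[(1.00)(-0.20) − (-0.20)(0.00)] = 0.2000
  C_33 = (1.00)(1.00) − (-0.40)(0.00) = 1.0000
det(I−A) = Σ_j (I−A)_1j·C_1j = (1.00)(0.9900) + (-0.40)(0.0800) + (-0.20)(0.4000) = 0.8780
adj(I−A) = Cᵀ =
  [ 0.9900   0.4100   0.2800]
  [ 0.0800   0.9200   0.2000]
  [ 0.4000   0.2100   1.0000]
(I − A)⁻¹ = adj(I−A) / det(I−A) ≈
  [   1.1276     0.4670     0.3189]
  [   0.0911     1.0478     0.2278]
  [   0.4556     0.2392     1.1390]
x = (I − A)⁻¹ d = adj(I−A)·d / det(I−A), with det(I−A) = 0.8780:
  x_1 = (0.9900·40 + 0.4100·100 + 0.2800·260) / 0.8780 = 153.40 / 0.8780 ≈ 174.72
  x_2 = (0.0800·40 + 0.9200·100 + 0.2000·260) / 0.8780 = 147.20 / 0.8780 ≈ 167.65
  x_3 = (0.4000·40 + 0.2100·100 + 1.0000·260) / 0.8780 = 297.00 / 0.8780 ≈ 338.27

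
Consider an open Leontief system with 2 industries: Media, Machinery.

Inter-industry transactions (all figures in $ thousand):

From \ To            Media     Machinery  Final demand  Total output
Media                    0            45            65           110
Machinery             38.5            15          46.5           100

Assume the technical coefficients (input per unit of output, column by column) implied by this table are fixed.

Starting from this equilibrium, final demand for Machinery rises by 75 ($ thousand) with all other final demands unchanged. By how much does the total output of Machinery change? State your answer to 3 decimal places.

Technical coefficients a_ij = z_ij / X_j:
  a_11 = 0/110 = 0.00, a_21 = 38.5/110 = 0.35
  a_12 = 45/100 = 0.45, a_22 = 15/100 = 0.15
I − A =
  [   1.00    -0.45]
  [  -0.35     0.85]
det(I−A) = (1.00)(0.85) − (-0.45)(-0.35) = 0.6925
adj(I−A) = [[0.85, 0.45], [0.35, 1.00]]
(I − A)⁻¹ = adj(I−A) / det(I−A) ≈
  [   1.2274     0.6498]
  [   0.5054     1.4440]
Δx = (I − A)⁻¹ Δd with Δd having +75 in the Machinery component and 0 elsewhere.
So Δx_2 = L_22 · (+75), where L_22 = adj(I−A)_22 / det(I−A) = 1.00 / 0.6925.
Δx_2 = 1.00 × (+75) / 0.6925 = 75.00 / 0.6925 ≈ 108.303.

Δx_2 = 108.303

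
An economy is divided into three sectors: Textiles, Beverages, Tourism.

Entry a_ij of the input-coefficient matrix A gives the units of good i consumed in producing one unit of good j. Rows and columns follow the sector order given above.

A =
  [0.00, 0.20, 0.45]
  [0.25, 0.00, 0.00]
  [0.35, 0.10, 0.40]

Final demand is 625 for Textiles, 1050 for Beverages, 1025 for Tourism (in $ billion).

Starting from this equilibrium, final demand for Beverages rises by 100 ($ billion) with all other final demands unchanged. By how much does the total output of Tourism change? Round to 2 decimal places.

Δx_3 = 42.37

I − A =
  [   1.00    -0.20    -0.45]
  [  -0.25     1.00     0.00]
  [  -0.35    -0.10     0.60]
Cofactors of I−A, C_ij = (−1)^(i+j)·(minor ij) (rows/columns in the sector order above):
  C_11 = (1.00)(0.60) − (0.00)(-0.10) = 0.6000
  C_12 = −[(-0.25)(0.60) − (0.00)(-0.35)] = 0.1500
  C_13 = (-0.25)(-0.10) − (1.00)(-0.35) = 0.3750
  C_21 = −[(-0.20)(0.60) − (-0.45)(-0.10)] = 0.1650
  C_22 = (1.00)(0.60) − (-0.45)(-0.35) = 0.4425
  C_23 = −[(1.00)(-0.10) − (-0.20)(-0.35)] = 0.1700
  C_31 = (-0.20)(0.00) − (-0.45)(1.00) = 0.4500
  C_32 = −[(1.00)(0.00) − (-0.45)(-0.25)] = 0.1125
  C_33 = (1.00)(1.00) − (-0.20)(-0.25) = 0.9500
det(I−A) = Σ_j (I−A)_1j·C_1j = (1.00)(0.6000) + (-0.20)(0.1500) + (-0.45)(0.3750) = 0.40125
adj(I−A) = Cᵀ =
  [ 0.6000   0.1650   0.4500]
  [ 0.1500   0.4425   0.1125]
  [ 0.3750   0.1700   0.9500]
(I − A)⁻¹ = adj(I−A) / det(I−A) ≈
  [   1.4953     0.4112     1.1215]
  [   0.3738     1.1028     0.2804]
  [   0.9346     0.4237     2.3676]
Δx = (I − A)⁻¹ Δd with Δd having +100 in the Beverages component and 0 elsewhere.
So Δx_3 = L_32 · (+100), where L_32 = adj(I−A)_32 / det(I−A) = 0.1700 / 0.40125.
Δx_3 = 0.1700 × (+100) / 0.40125 = 17.00 / 0.40125 ≈ 42.37.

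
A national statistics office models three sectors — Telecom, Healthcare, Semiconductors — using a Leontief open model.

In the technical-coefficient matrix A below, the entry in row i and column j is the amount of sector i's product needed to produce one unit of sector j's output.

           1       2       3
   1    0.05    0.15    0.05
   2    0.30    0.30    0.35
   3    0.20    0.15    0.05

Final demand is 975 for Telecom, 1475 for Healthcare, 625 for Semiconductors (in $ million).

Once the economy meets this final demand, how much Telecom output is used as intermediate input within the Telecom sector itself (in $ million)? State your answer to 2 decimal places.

z_11 = 84.06

I − A =
  [   0.95    -0.15    -0.05]
  [  -0.30     0.70    -0.35]
  [  -0.20    -0.15     0.95]
Cofactors of I−A, C_ij = (−1)^(i+j)·(minor ij) (rows/columns in the sector order above):
  C_11 = (0.70)(0.95) − (-0.35)(-0.15) = 0.6125
  C_12 = −[(-0.30)(0.95) − (-0.35)(-0.20)] = 0.3550
  C_13 = (-0.30)(-0.15) − (0.70)(-0.20) = 0.1850
  C_21 = −[(-0.15)(0.95) − (-0.05)(-0.15)] = 0.1500
  C_22 = (0.95)(0.95) − (-0.05)(-0.20) = 0.8925
  C_23 = −[(0.95)(-0.15) − (-0.15)(-0.20)] = 0.1725
  C_31 = (-0.15)(-0.35) − (-0.05)(0.70) = 0.0875
  C_32 = −[(0.95)(-0.35) − (-0.05)(-0.30)] = 0.3475
  C_33 = (0.95)(0.70) − (-0.15)(-0.30) = 0.6200
det(I−A) = Σ_j (I−A)_1j·C_1j = (0.95)(0.6125) + (-0.15)(0.3550) + (-0.05)(0.1850) = 0.519375
adj(I−A) = Cᵀ =
  [ 0.6125   0.1500   0.0875]
  [ 0.3550   0.8925   0.3475]
  [ 0.1850   0.1725   0.6200]
(I − A)⁻¹ = adj(I−A) / det(I−A) ≈
  [   1.1793     0.2888     0.1685]
  [   0.6835     1.7184     0.6691]
  [   0.3562     0.3321     1.1937]
First solve x = (I − A)⁻¹ d = adj(I−A)·d / det(I−A); in particular x_1 = (0.6125·975 + 0.1500·1475 + 0.0875·625) / 0.519375 = 873.125 / 0.519375 ≈ 1681.1071.
Intermediate flow from 1 to 1: z_11 = a_11 · x_1 = 0.05 × 873.125 / 0.519375 = 43.65625 / 0.519375 ≈ 84.06.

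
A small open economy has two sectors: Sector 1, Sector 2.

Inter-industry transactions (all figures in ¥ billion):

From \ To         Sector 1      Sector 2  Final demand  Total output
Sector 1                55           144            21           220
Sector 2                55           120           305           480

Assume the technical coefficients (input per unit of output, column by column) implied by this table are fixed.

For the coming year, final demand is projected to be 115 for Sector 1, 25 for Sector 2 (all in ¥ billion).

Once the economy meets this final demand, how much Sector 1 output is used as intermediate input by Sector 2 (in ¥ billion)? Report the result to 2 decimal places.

z_12 = 29.23

Technical coefficients a_ij = z_ij / X_j:
  a_11 = 55/220 = 0.25, a_21 = 55/220 = 0.25
  a_12 = 144/480 = 0.30, a_22 = 120/480 = 0.25
I − A =
  [   0.75    -0.30]
  [  -0.25     0.75]
det(I−A) = (0.75)(0.75) − (-0.30)(-0.25) = 0.4875
adj(I−A) = [[0.75, 0.30], [0.25, 0.75]]
(I − A)⁻¹ = adj(I−A) / det(I−A) ≈
  [   1.5385     0.6154]
  [   0.5128     1.5385]
First solve x = (I − A)⁻¹ d = adj(I−A)·d / det(I−A); in particular x_2 = (0.25·115 + 0.75·25) / 0.4875 = 47.50 / 0.4875 ≈ 97.4359.
Intermediate flow from 1 to 2: z_12 = a_12 · x_2 = 0.30 × 47.50 / 0.4875 = 14.25 / 0.4875 ≈ 29.23.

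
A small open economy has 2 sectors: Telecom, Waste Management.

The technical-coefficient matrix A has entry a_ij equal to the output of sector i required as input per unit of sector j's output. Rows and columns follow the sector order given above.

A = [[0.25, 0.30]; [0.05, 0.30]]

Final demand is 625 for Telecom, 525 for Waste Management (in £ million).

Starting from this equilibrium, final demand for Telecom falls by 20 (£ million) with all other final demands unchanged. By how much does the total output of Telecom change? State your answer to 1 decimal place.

I − A =
  [   0.75    -0.30]
  [  -0.05     0.70]
det(I−A) = (0.75)(0.70) − (-0.30)(-0.05) = 0.5100
adj(I−A) = [[0.70, 0.30], [0.05, 0.75]]
(I − A)⁻¹ = adj(I−A) / det(I−A) ≈
  [   1.3725     0.5882]
  [   0.0980     1.4706]
Δx = (I − A)⁻¹ Δd with Δd having -20 in the Telecom component and 0 elsewhere.
So Δx_1 = L_11 · (-20), where L_11 = adj(I−A)_11 / det(I−A) = 0.70 / 0.5100.
Δx_1 = 0.70 × (-20) / 0.5100 = -14.00 / 0.5100 ≈ -27.5.

Δx_1 = -27.5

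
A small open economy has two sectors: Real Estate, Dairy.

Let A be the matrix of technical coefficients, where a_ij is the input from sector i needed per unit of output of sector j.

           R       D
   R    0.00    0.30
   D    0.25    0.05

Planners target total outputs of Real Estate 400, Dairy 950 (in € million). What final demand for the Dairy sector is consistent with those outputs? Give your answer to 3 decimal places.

I − A =
  [   1.00    -0.30]
  [  -0.25     0.95]
d = (I − A) x:
  d_R = (+1.00)·400 + (-0.30)·950 = 115.000
  d_D = (-0.25)·400 + (+0.95)·950 = 802.500

d_D = 802.500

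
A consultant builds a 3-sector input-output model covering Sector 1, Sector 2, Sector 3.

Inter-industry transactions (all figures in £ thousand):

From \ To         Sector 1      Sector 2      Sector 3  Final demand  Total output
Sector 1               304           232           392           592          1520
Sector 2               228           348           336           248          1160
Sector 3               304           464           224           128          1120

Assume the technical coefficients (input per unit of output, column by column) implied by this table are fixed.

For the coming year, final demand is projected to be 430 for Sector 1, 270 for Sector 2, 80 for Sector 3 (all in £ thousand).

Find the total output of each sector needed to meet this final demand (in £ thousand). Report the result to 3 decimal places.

Technical coefficients a_ij = z_ij / X_j:
  a_11 = 304/1520 = 0.20, a_21 = 228/1520 = 0.15, a_31 = 304/1520 = 0.20
  a_12 = 232/1160 = 0.20, a_22 = 348/1160 = 0.30, a_32 = 464/1160 = 0.40
  a_13 = 392/1120 = 0.35, a_23 = 336/1120 = 0.30, a_33 = 224/1120 = 0.20
I − A =
  [   0.80    -0.20    -0.35]
  [  -0.15     0.70    -0.30]
  [  -0.20    -0.40     0.80]
Cofactors of I−A, C_ij = (−1)^(i+j)·(minor ij) (rows/columns in the sector order above):
  C_11 = (0.70)(0.80) − (-0.30)(-0.40) = 0.4400
  C_12 = −[(-0.15)(0.80) − (-0.30)(-0.20)] = 0.1800
  C_13 = (-0.15)(-0.40) − (0.70)(-0.20) = 0.2000
  C_21 = −[(-0.20)(0.80) − (-0.35)(-0.40)] = 0.3000
  C_22 = (0.80)(0.80) − (-0.35)(-0.20) = 0.5700
  C_23 = −[(0.80)(-0.40) − (-0.20)(-0.20)] = 0.3600
  C_31 = (-0.20)(-0.30) − (-0.35)(0.70) = 0.3050
  C_32 = −[(0.80)(-0.30) − (-0.35)(-0.15)] = 0.2925
  C_33 = (0.80)(0.70) − (-0.20)(-0.15) = 0.5300
det(I−A) = Σ_j (I−A)_1j·C_1j = (0.80)(0.4400) + (-0.20)(0.1800) + (-0.35)(0.2000) = 0.2460
adj(I−A) = Cᵀ =
  [ 0.4400   0.3000   0.3050]
  [ 0.1800   0.5700   0.2925]
  [ 0.2000   0.3600   0.5300]
(I − A)⁻¹ = adj(I−A) / det(I−A) ≈
  [   1.7886     1.2195     1.2398]
  [   0.7317     2.3171     1.1890]
  [   0.8130     1.4634     2.1545]
x = (I − A)⁻¹ d = adj(I−A)·d / det(I−A), with det(I−A) = 0.2460:
  x_1 = (0.4400·430 + 0.3000·270 + 0.3050·80) / 0.2460 = 294.60 / 0.2460 ≈ 1197.561
  x_2 = (0.1800·430 + 0.5700·270 + 0.2925·80) / 0.2460 = 254.70 / 0.2460 ≈ 1035.366
  x_3 = (0.2000·430 + 0.3600·270 + 0.5300·80) / 0.2460 = 225.60 / 0.2460 ≈ 917.073

x_1 = 1197.561, x_2 = 1035.366, x_3 = 917.073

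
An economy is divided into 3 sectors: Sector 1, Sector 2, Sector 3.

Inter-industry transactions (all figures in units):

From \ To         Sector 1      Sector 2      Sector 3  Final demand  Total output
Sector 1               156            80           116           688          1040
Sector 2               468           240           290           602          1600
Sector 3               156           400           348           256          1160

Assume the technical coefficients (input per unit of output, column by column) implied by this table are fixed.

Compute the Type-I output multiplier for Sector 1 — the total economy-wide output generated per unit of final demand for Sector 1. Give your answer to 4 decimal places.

m_1 = 2.7372

Technical coefficients a_ij = z_ij / X_j:
  a_11 = 156/1040 = 0.15, a_21 = 468/1040 = 0.45, a_31 = 156/1040 = 0.15
  a_12 = 80/1600 = 0.05, a_22 = 240/1600 = 0.15, a_32 = 400/1600 = 0.25
  a_13 = 116/1160 = 0.10, a_23 = 290/1160 = 0.25, a_33 = 348/1160 = 0.30
I − A =
  [   0.85    -0.05    -0.10]
  [  -0.45     0.85    -0.25]
  [  -0.15    -0.25     0.70]
Cofactors of I−A, C_ij = (−1)^(i+j)·(minor ij) (rows/columns in the sector order above):
  C_11 = (0.85)(0.70) − (-0.25)(-0.25) = 0.5325
  C_12 = −[(-0.45)(0.70) − (-0.25)(-0.15)] = 0.3525
  C_13 = (-0.45)(-0.25) − (0.85)(-0.15) = 0.2400
  C_21 = −[(-0.05)(0.70) − (-0.10)(-0.25)] = 0.0600
  C_22 = (0.85)(0.70) − (-0.10)(-0.15) = 0.5800
  C_23 = −[(0.85)(-0.25) − (-0.05)(-0.15)] = 0.2200
  C_31 = (-0.05)(-0.25) − (-0.10)(0.85) = 0.0975
  C_32 = −[(0.85)(-0.25) − (-0.10)(-0.45)] = 0.2575
  C_33 = (0.85)(0.85) − (-0.05)(-0.45) = 0.7000
det(I−A) = Σ_j (I−A)_1j·C_1j = (0.85)(0.5325) + (-0.05)(0.3525) + (-0.10)(0.2400) = 0.4110
adj(I−A) = Cᵀ =
  [ 0.5325   0.0600   0.0975]
  [ 0.3525   0.5800   0.2575]
  [ 0.2400   0.2200   0.7000]
(I − A)⁻¹ = adj(I−A) / det(I−A) ≈
  [   1.29562     0.14599     0.23723]
  [   0.85766     1.41119     0.62652]
  [   0.58394     0.53528     1.70316]
The output multiplier for sector j is the column-j sum of the Leontief inverse (I − A)⁻¹ = adj(I−A) / det(I−A).
Column 1 of adj(I−A): (0.5325, 0.3525, 0.2400); det(I−A) = 0.4110.
m_1 = (0.5325 + 0.3525 + 0.2400) / 0.4110 = 1.125 / 0.4110 ≈ 2.7372.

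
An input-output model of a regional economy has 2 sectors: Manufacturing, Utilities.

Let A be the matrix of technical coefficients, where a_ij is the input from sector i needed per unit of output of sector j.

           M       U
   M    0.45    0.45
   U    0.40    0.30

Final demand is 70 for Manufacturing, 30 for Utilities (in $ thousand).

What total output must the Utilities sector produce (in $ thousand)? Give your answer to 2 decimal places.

x_U = 217.07

I − A =
  [   0.55    -0.45]
  [  -0.40     0.70]
det(I−A) = (0.55)(0.70) − (-0.45)(-0.40) = 0.2050
adj(I−A) = [[0.70, 0.45], [0.40, 0.55]]
(I − A)⁻¹ = adj(I−A) / det(I−A) ≈
  [   3.4146     2.1951]
  [   1.9512     2.6829]
x = (I − A)⁻¹ d = adj(I−A)·d / det(I−A), with det(I−A) = 0.2050:
  x_M = (0.70·70 + 0.45·30) / 0.2050 = 62.50 / 0.2050 ≈ 304.88
  x_U = (0.40·70 + 0.55·30) / 0.2050 = 44.50 / 0.2050 ≈ 217.07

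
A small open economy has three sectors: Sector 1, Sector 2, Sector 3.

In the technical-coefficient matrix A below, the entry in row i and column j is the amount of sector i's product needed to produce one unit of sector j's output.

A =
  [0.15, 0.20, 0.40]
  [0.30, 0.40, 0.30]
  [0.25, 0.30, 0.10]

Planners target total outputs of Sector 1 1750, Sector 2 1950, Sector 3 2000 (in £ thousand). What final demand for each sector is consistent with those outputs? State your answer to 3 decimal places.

d_1 = 297.500, d_2 = 45.000, d_3 = 777.500

I − A =
  [   0.85    -0.20    -0.40]
  [  -0.30     0.60    -0.30]
  [  -0.25    -0.30     0.90]
d = (I − A) x:
  d_1 = (+0.85)·1750 + (-0.20)·1950 + (-0.40)·2000 = 297.500
  d_2 = (-0.30)·1750 + (+0.60)·1950 + (-0.30)·2000 = 45.000
  d_3 = (-0.25)·1750 + (-0.30)·1950 + (+0.90)·2000 = 777.500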